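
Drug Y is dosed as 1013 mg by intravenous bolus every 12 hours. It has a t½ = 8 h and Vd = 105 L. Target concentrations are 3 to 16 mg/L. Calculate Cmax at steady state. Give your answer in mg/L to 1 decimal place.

14.9 mg/L

k = ln2/t½ = ln2/8 ≈ 0.086643 h⁻¹; fraction remaining f = e^(−kτ) = e^(−0.086643×12) ≈ 0.3536.
At steady state, accumulation factor R = 1/(1 − e^(−kτ)) ≈ 1.5470.
Single-dose peak C₀ = D/Vd = 1013/105 ≈ 9.648 mg/L.
Steady-state peak Cmax,ss = C₀·R ≈ 9.648 × 1.5470 ≈ 14.925 mg/L.
Peak 14.9 mg/L vs MTC 16 mg/L: below toxic threshold.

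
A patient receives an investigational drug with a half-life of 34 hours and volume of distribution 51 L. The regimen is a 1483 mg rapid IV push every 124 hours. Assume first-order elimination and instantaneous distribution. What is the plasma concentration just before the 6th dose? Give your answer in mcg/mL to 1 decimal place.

2.5 mcg/mL

f = (1/2)^(τ/t½) = (1/2)^(124/34) ≈ 0.0798.
C₀ = D/Vd = 1483/51 ≈ 29.078 mcg/mL.
Before the 6th dose, 5 doses have been given. Superposition: Cmin = C₀·(f + f² + … + f^5).
≈ 29.078 × (0.0798 + 0.0064 + 0.0005 + 0.0000 + 0.0000) ≈ 29.078 × 0.0867 ≈ 2.521 mcg/mL.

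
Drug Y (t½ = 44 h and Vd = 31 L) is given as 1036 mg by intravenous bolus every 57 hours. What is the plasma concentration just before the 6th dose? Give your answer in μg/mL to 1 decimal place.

f = (1/2)^(τ/t½) = (1/2)^(57/44) ≈ 0.4074.
C₀ = D/Vd = 1036/31 ≈ 33.419 μg/mL.
Before the 6th dose, 5 doses have been given. Superposition: Cmin = C₀·(f + f² + … + f^5).
≈ 33.419 × (0.4074 + 0.1660 + 0.0676 + 0.0275 + 0.0112) ≈ 33.419 × 0.6797 ≈ 22.715 μg/mL.

22.7 μg/mL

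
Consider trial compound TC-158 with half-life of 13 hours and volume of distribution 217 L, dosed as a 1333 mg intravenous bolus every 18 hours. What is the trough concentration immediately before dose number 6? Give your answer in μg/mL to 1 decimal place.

f = (1/2)^(τ/t½) = (1/2)^(18/13) ≈ 0.3830.
C₀ = D/Vd = 1333/217 ≈ 6.143 μg/mL.
Before the 6th dose, 5 doses have been given. Superposition: Cmin = C₀·(f + f² + … + f^5).
≈ 6.143 × (0.3830 + 0.1467 + 0.0562 + 0.0215 + 0.0082) ≈ 6.143 × 0.6156 ≈ 3.782 μg/mL.

3.8 μg/mL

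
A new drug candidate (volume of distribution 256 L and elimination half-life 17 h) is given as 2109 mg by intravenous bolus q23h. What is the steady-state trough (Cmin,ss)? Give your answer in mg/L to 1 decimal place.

5.3 mg/L

k = ln2/t½ = ln2/17 ≈ 0.040773 h⁻¹; fraction remaining f = e^(−kτ) = e^(−0.040773×23) ≈ 0.3915.
Accumulation ratio R = 1/(1 − f) ≈ 1/0.6085 ≈ 1.6434.
Single-dose peak C₀ = D/Vd = 2109/256 ≈ 8.238 mg/L.
Steady-state peak Cmax,ss = C₀·R ≈ 8.238 × 1.6434 ≈ 13.538 mg/L.
Steady-state trough Cmin,ss = Cmax,ss·f ≈ 13.538 × 0.3915 ≈ 5.300 mg/L.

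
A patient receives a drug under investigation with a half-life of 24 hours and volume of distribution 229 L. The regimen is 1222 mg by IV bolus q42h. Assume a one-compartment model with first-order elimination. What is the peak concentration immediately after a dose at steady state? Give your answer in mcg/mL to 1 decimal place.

7.6 mcg/mL

k = ln2/t½ = ln2/24 ≈ 0.028881 h⁻¹; fraction remaining f = e^(−kτ) = e^(−0.028881×42) ≈ 0.2973.
Accumulation ratio R = 1/(1 − f) ≈ 1/0.7027 ≈ 1.4231.
Single-dose peak C₀ = D/Vd = 1222/229 ≈ 5.336 mcg/mL.
Steady-state peak Cmax,ss = C₀·R ≈ 5.336 × 1.4231 ≈ 7.594 mcg/mL.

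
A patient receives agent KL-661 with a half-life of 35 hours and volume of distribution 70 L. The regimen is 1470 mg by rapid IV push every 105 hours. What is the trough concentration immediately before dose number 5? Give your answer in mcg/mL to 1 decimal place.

f = (1/2)^(τ/t½) = (1/2)^(105/35) ≈ 0.1250.
C₀ = D/Vd = 1470/70 ≈ 21.000 mcg/mL.
Before the 5th dose, 4 doses have been given. Superposition: Cmin = C₀·(f + f² + … + f^4).
≈ 21.000 × (0.1250 + 0.0156 + 0.0020 + 0.0002) ≈ 21.000 × 0.1428 ≈ 2.999 mcg/mL.

3.0 mcg/mL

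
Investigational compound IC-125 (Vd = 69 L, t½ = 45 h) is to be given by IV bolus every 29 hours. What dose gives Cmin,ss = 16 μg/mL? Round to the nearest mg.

622 mg

τ/t½ = 29/45 ≈ 0.64444, so f = (1/2)^(29/45) ≈ 0.639739.
Cmin,ss = (D/Vd)·f/(1−f), so D = Cmin,ss·Vd·(1−f)/f.
D = 16 × 69 × (1−f)/f ≈ 16 × 69 × 0.56314 ≈ 621.71 mg.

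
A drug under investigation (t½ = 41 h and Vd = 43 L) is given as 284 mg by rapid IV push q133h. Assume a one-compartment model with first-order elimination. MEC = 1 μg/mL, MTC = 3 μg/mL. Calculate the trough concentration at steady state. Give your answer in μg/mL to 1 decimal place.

0.8 μg/mL

k = ln2/t½ = ln2/41 ≈ 0.016906 h⁻¹; fraction remaining f = e^(−kτ) = e^(−0.016906×133) ≈ 0.1056.
At steady state, accumulation factor R = 1/(1 − e^(−kτ)) ≈ 1.1181.
Each bolus raises the concentration by D/Vd = 284/43 ≈ 6.605 μg/mL.
Steady-state peak Cmax,ss = C₀·R ≈ 6.605 × 1.1181 ≈ 7.385 μg/mL.
One interval later, Cmin,ss = Cmax,ss·e^(−kτ) ≈ 7.385 × 0.1056 ≈ 0.780 μg/mL.
Trough 0.8 μg/mL vs MEC 1 μg/mL: subtherapeutic.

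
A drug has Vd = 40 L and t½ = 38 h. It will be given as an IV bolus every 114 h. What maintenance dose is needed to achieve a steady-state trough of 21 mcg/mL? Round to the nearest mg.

τ/t½ = 114/38 ≈ 3, so f = (1/2)^(114/38) ≈ 0.125000.
Cmin,ss = (D/Vd)·f/(1−f), so D = Cmin,ss·Vd·(1−f)/f.
D = 21 × 40 × (1−f)/f ≈ 21 × 40 × 7.00000 ≈ 5880.00 mg.

5880 mg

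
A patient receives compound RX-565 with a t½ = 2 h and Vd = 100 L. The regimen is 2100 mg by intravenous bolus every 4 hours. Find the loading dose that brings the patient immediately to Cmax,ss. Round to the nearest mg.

f = (1/2)^(4/2) ≈ 0.250000; accumulation ratio R = 1/(1−f) ≈ 1.33333.
Loading dose to hit Cmax,ss on first dose: D_load = D_maint·R ≈ 2100 × 1.33333 ≈ 2799.99 mg.

2800 mg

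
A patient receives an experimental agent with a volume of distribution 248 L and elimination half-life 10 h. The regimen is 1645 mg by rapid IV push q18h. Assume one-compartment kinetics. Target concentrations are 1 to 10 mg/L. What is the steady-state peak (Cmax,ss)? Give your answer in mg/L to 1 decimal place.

τ/t½ = 18/10 ≈ 1.8, so fraction remaining f = (1/2)^(18/10) ≈ 0.2872.
Accumulation ratio R = 1/(1 − f) ≈ 1/0.7128 ≈ 1.4029.
Single-dose peak C₀ = D/Vd = 1645/248 ≈ 6.633 mg/L.
Steady-state peak Cmax,ss = C₀·R ≈ 6.633 × 1.4029 ≈ 9.305 mg/L.
Peak 9.3 mg/L vs MTC 10 mg/L: below toxic threshold.

9.3 mg/L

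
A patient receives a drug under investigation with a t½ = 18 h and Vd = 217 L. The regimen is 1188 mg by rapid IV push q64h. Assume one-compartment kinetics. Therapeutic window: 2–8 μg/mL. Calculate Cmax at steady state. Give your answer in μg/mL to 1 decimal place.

τ/t½ = 64/18 ≈ 3.5556, so fraction remaining f = (1/2)^(64/18) ≈ 0.0850.
At steady state, accumulation factor R = 1/(1 − e^(−kτ)) ≈ 1.0929.
Single-dose peak C₀ = D/Vd = 1188/217 ≈ 5.475 μg/mL.
Steady-state peak Cmax,ss = C₀·R ≈ 5.475 × 1.0929 ≈ 5.984 μg/mL.
Peak 6.0 μg/mL vs MTC 8 μg/mL: below toxic threshold.

6.0 μg/mL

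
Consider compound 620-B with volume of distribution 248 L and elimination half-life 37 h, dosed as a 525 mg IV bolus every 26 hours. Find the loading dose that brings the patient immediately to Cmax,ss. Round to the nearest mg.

1362 mg

f = (1/2)^(26/37) ≈ 0.614420; accumulation ratio R = 1/(1−f) ≈ 2.59350.
Loading dose to hit Cmax,ss on first dose: D_load = D_maint·R ≈ 525 × 2.59350 ≈ 1361.59 mg.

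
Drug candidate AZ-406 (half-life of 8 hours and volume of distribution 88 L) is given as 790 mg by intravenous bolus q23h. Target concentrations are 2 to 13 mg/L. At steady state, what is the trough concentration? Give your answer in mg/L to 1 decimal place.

1.4 mg/L

k = ln2/t½ = ln2/8 ≈ 0.086643 h⁻¹; fraction remaining f = e^(−kτ) = e^(−0.086643×23) ≈ 0.1363.
At steady state, accumulation factor R = 1/(1 − e^(−kτ)) ≈ 1.1578.
Each bolus raises the concentration by D/Vd = 790/88 ≈ 8.977 mg/L.
Cmax,ss = C₀/(1 − f) ≈ 8.977/0.8637 ≈ 10.394 mg/L.
Steady-state trough Cmin,ss = Cmax,ss·f ≈ 10.394 × 0.1363 ≈ 1.417 mg/L.
Trough 1.4 mg/L vs MEC 2 mg/L: subtherapeutic.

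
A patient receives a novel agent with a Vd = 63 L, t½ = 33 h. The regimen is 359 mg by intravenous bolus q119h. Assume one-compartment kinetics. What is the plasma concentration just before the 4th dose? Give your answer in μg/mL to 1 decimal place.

f = (1/2)^(τ/t½) = (1/2)^(119/33) ≈ 0.0821.
C₀ = D/Vd = 359/63 ≈ 5.698 μg/mL.
Before the 4th dose, 3 doses have been given. Superposition: Cmin = C₀·(f + f² + … + f^3).
≈ 5.698 × (0.0821 + 0.0067 + 0.0006) ≈ 5.698 × 0.0894 ≈ 0.509 μg/mL.

0.5 μg/mL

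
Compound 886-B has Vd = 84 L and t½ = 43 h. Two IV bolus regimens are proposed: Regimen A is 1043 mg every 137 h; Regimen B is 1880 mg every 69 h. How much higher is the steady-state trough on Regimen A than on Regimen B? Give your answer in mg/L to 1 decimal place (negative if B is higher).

-9.4 mg/L

Regimen A: f = (1/2)^(137/43) ≈ 0.1099; Cmin,ss = (1043/84)·f/(1−f) ≈ 1.533 mg/L.
Regimen B: f = (1/2)^(69/43) ≈ 0.3288; Cmin,ss = (1880/84)·f/(1−f) ≈ 10.964 mg/L.
Difference ≈ 1.533 − 10.964 ≈ -9.431 mg/L.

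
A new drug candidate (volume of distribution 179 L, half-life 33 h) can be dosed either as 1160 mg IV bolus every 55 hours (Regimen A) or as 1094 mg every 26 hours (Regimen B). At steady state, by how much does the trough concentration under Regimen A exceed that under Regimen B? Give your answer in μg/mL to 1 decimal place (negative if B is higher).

Regimen A: f = (1/2)^(55/33) ≈ 0.3150; Cmin,ss = (1160/179)·f/(1−f) ≈ 2.980 μg/mL.
Regimen B: f = (1/2)^(26/33) ≈ 0.5792; Cmin,ss = (1094/179)·f/(1−f) ≈ 8.412 μg/mL.
Difference ≈ 2.980 − 8.412 ≈ -5.432 μg/mL.

-5.4 μg/mL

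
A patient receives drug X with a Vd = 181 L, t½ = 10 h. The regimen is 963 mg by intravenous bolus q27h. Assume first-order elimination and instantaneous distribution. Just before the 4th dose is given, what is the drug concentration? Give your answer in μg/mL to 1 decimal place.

f = (1/2)^(τ/t½) = (1/2)^(27/10) ≈ 0.1539.
C₀ = D/Vd = 963/181 ≈ 5.320 μg/mL.
Before the 4th dose, 3 doses have been given. Superposition: Cmin = C₀·(f + f² + … + f^3).
≈ 5.320 × (0.1539 + 0.0237 + 0.0036) ≈ 5.320 × 0.1812 ≈ 0.964 μg/mL.

1.0 μg/mL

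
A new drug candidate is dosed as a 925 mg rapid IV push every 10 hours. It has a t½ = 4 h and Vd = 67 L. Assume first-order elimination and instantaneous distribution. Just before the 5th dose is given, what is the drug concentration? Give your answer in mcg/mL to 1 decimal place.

3.0 mcg/mL

f = (1/2)^(τ/t½) = (1/2)^(10/4) ≈ 0.1768.
C₀ = D/Vd = 925/67 ≈ 13.806 mcg/mL.
Before the 5th dose, 4 doses have been given. Superposition: Cmin = C₀·(f + f² + … + f^4).
≈ 13.806 × (0.1768 + 0.0313 + 0.0055 + 0.0010) ≈ 13.806 × 0.2146 ≈ 2.963 mcg/mL.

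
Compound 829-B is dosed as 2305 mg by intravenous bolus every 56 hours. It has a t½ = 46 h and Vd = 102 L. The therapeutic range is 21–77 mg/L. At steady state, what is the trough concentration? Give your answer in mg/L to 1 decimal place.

17.1 mg/L

k = ln2/t½ = ln2/46 ≈ 0.015068 h⁻¹; fraction remaining f = e^(−kτ) = e^(−0.015068×56) ≈ 0.4301.
Accumulation ratio R = 1/(1 − f) ≈ 1/0.5699 ≈ 1.7547.
Single-dose peak C₀ = D/Vd = 2305/102 ≈ 22.598 mg/L.
Cmax,ss = C₀/(1 − f) ≈ 22.598/0.5699 ≈ 39.653 mg/L.
Steady-state trough Cmin,ss = Cmax,ss·f ≈ 39.653 × 0.4301 ≈ 17.055 mg/L.
Trough 17.1 mg/L vs MEC 21 mg/L: subtherapeutic.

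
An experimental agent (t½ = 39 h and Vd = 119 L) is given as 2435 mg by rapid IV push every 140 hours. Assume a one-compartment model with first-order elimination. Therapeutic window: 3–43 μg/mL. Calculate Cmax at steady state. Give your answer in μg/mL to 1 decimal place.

22.3 μg/mL

k = ln2/t½ = ln2/39 ≈ 0.017773 h⁻¹; fraction remaining f = e^(−kτ) = e^(−0.017773×140) ≈ 0.0831.
At steady state, accumulation factor R = 1/(1 − e^(−kτ)) ≈ 1.0906.
Single-dose peak C₀ = D/Vd = 2435/119 ≈ 20.462 μg/mL.
Steady-state peak Cmax,ss = C₀·R ≈ 20.462 × 1.0906 ≈ 22.316 μg/mL.
Peak 22.3 μg/mL vs MTC 43 μg/mL: below toxic threshold.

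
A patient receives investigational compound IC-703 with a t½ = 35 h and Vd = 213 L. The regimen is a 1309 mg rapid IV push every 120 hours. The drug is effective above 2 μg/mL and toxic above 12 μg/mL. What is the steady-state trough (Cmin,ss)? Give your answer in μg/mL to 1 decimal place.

0.6 μg/mL

k = ln2/t½ = ln2/35 ≈ 0.019804 h⁻¹; fraction remaining f = e^(−kτ) = e^(−0.019804×120) ≈ 0.0929.
At steady state, accumulation factor R = 1/(1 − e^(−kτ)) ≈ 1.1024.
Single-dose peak C₀ = D/Vd = 1309/213 ≈ 6.146 μg/mL.
Steady-state peak Cmax,ss = C₀·R ≈ 6.146 × 1.1024 ≈ 6.775 μg/mL.
One interval later, Cmin,ss = Cmax,ss·e^(−kτ) ≈ 6.775 × 0.0929 ≈ 0.629 μg/mL.
Trough 0.6 μg/mL vs MEC 2 μg/mL: subtherapeutic.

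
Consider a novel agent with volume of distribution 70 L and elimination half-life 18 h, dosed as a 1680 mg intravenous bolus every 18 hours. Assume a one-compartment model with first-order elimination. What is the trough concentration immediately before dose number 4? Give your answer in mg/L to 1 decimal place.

21.0 mg/L

f = (1/2)^(τ/t½) = (1/2)^(18/18) ≈ 0.5000.
C₀ = D/Vd = 1680/70 ≈ 24.000 mg/L.
Before the 4th dose, 3 doses have been given. Superposition: Cmin = C₀·(f + f² + … + f^3).
≈ 24.000 × (0.5000 + 0.2500 + 0.1250) ≈ 24.000 × 0.8750 ≈ 21.000 mg/L.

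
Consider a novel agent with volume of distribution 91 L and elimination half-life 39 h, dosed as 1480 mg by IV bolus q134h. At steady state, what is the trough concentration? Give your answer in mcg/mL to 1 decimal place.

1.7 mcg/mL

k = ln2/t½ = ln2/39 ≈ 0.017773 h⁻¹; fraction remaining f = e^(−kτ) = e^(−0.017773×134) ≈ 0.0924.
Single-dose peak C₀ = D/Vd = 1480/91 ≈ 16.264 mcg/mL.
Steady-state trough Cmin,ss = C₀·f/(1−f) ≈ 16.264 × 0.0924/0.9076 ≈ 1.656 mcg/mL.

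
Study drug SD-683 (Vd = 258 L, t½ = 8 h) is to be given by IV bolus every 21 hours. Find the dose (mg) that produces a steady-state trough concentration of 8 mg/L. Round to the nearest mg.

10668 mg

τ/t½ = 21/8 ≈ 2.625, so f = (1/2)^(21/8) ≈ 0.162105.
Cmin,ss = (D/Vd)·f/(1−f), so D = Cmin,ss·Vd·(1−f)/f.
D = 8 × 258 × (1−f)/f ≈ 8 × 258 × 5.16884 ≈ 10668.49 mg.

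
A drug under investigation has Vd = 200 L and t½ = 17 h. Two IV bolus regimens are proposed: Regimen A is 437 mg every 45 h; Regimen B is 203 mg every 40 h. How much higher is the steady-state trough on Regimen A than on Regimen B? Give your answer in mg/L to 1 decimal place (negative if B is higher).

Regimen A: f = (1/2)^(45/17) ≈ 0.1596; Cmin,ss = (437/200)·f/(1−f) ≈ 0.415 mg/L.
Regimen B: f = (1/2)^(40/17) ≈ 0.1957; Cmin,ss = (203/200)·f/(1−f) ≈ 0.247 mg/L.
Difference ≈ 0.415 − 0.247 ≈ 0.168 mg/L.

0.2 mg/L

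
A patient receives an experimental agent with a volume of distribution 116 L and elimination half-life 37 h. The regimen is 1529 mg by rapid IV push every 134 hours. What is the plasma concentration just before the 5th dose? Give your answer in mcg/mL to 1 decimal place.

1.2 mcg/mL

f = (1/2)^(τ/t½) = (1/2)^(134/37) ≈ 0.0812.
C₀ = D/Vd = 1529/116 ≈ 13.181 mcg/mL.
Before the 5th dose, 4 doses have been given. Superposition: Cmin = C₀·(f + f² + … + f^4).
≈ 13.181 × (0.0812 + 0.0066 + 0.0005 + 0.0000) ≈ 13.181 × 0.0883 ≈ 1.164 mcg/mL.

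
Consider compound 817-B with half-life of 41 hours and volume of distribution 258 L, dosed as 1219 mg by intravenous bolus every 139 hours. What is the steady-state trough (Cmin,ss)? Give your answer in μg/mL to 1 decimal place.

τ/t½ = 139/41 ≈ 3.3902, so fraction remaining f = (1/2)^(139/41) ≈ 0.0954.
Single-dose peak C₀ = D/Vd = 1219/258 ≈ 4.725 μg/mL.
Steady-state trough Cmin,ss = C₀·f/(1−f) ≈ 4.725 × 0.0954/0.9046 ≈ 0.498 μg/mL.

0.5 μg/mL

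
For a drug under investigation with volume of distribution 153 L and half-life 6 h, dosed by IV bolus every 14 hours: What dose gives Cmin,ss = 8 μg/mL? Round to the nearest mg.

τ/t½ = 14/6 ≈ 2.3333, so f = (1/2)^(14/6) ≈ 0.198425.
Cmin,ss = (D/Vd)·f/(1−f), so D = Cmin,ss·Vd·(1−f)/f.
D = 8 × 153 × (1−f)/f ≈ 8 × 153 × 4.03969 ≈ 4944.58 mg.

4945 mg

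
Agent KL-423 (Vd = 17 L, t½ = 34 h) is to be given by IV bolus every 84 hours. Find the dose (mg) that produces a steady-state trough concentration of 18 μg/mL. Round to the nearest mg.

1390 mg

τ/t½ = 84/34 ≈ 2.4706, so f = (1/2)^(84/34) ≈ 0.180418.
Cmin,ss = (D/Vd)·f/(1−f), so D = Cmin,ss·Vd·(1−f)/f.
D = 18 × 17 × (1−f)/f ≈ 18 × 17 × 4.54268 ≈ 1390.06 mg.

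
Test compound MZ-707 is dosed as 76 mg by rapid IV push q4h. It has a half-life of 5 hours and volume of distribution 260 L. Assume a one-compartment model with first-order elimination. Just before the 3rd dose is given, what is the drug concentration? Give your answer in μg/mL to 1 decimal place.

0.3 μg/mL

f = (1/2)^(τ/t½) = (1/2)^(4/5) ≈ 0.5743.
C₀ = D/Vd = 76/260 ≈ 0.292 μg/mL.
Before the 3rd dose, 2 doses have been given. Superposition: Cmin = C₀·(f + f²).
≈ 0.292 × (0.5743 + 0.3298) ≈ 0.292 × 0.9041 ≈ 0.264 μg/mL.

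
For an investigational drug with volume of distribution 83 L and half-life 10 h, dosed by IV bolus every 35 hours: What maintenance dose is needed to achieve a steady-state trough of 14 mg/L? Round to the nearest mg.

τ/t½ = 35/10 ≈ 3.5, so f = (1/2)^(35/10) ≈ 0.088388.
Cmin,ss = (D/Vd)·f/(1−f), so D = Cmin,ss·Vd·(1−f)/f.
D = 14 × 83 × (1−f)/f ≈ 14 × 83 × 10.31375 ≈ 11984.58 mg.

11985 mg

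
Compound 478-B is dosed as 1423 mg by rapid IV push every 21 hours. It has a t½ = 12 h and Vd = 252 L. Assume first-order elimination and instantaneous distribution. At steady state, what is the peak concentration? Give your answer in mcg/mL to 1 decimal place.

τ/t½ = 21/12 ≈ 1.75, so fraction remaining f = (1/2)^(21/12) ≈ 0.2973.
Accumulation ratio R = 1/(1 − f) ≈ 1/0.7027 ≈ 1.4231.
Each bolus raises the concentration by D/Vd = 1423/252 ≈ 5.647 mcg/mL.
Steady-state peak Cmax,ss = C₀·R ≈ 5.647 × 1.4231 ≈ 8.036 mcg/mL.

8.0 mcg/mL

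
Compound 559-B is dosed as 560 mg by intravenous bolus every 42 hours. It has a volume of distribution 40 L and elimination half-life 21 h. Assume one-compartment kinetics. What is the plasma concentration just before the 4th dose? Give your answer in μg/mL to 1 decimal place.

4.6 μg/mL

f = (1/2)^(τ/t½) = (1/2)^(42/21) ≈ 0.2500.
C₀ = D/Vd = 560/40 ≈ 14.000 μg/mL.
Before the 4th dose, 3 doses have been given. Superposition: Cmin = C₀·(f + f² + … + f^3).
≈ 14.000 × (0.2500 + 0.0625 + 0.0156) ≈ 14.000 × 0.3281 ≈ 4.593 μg/mL.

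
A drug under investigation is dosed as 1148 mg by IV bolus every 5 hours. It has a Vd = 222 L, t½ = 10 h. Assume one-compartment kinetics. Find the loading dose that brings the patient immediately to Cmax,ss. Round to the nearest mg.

f = (1/2)^(5/10) ≈ 0.707107; accumulation ratio R = 1/(1−f) ≈ 3.41422.
Loading dose to hit Cmax,ss on first dose: D_load = D_maint·R ≈ 1148 × 3.41422 ≈ 3919.52 mg.

3920 mg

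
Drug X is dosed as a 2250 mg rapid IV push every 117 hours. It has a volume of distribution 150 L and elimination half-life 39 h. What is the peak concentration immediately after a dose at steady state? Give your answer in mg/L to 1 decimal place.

17.1 mg/L

The dosing interval is 3 half-lives, so f = 2^(−3) = 0.125.
Accumulation ratio R = 1/(1 − f) = 1/0.875 = 8/7.
Single-dose peak C₀ = D/Vd = 2250/150 = 15 mg/L.
Steady-state peak Cmax,ss = C₀·R = 15 × 8/7 ≈ 17.143 mg/L.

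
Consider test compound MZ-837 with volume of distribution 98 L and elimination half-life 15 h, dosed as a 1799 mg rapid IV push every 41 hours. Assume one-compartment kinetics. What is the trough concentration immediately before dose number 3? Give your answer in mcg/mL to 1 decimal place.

f = (1/2)^(τ/t½) = (1/2)^(41/15) ≈ 0.1504.
C₀ = D/Vd = 1799/98 ≈ 18.357 mcg/mL.
Before the 3rd dose, 2 doses have been given. Superposition: Cmin = C₀·(f + f²).
≈ 18.357 × (0.1504 + 0.0226) ≈ 18.357 × 0.1730 ≈ 3.176 mcg/mL.

3.2 mcg/mL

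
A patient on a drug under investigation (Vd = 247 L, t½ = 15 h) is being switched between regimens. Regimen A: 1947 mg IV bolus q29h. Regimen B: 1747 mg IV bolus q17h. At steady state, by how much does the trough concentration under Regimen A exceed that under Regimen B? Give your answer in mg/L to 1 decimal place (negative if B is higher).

-3.1 mg/L

Regimen A: f = (1/2)^(29/15) ≈ 0.2618; Cmin,ss = (1947/247)·f/(1−f) ≈ 2.796 mg/L.
Regimen B: f = (1/2)^(17/15) ≈ 0.4559; Cmin,ss = (1747/247)·f/(1−f) ≈ 5.926 mg/L.
Difference ≈ 2.796 − 5.926 ≈ -3.130 mg/L.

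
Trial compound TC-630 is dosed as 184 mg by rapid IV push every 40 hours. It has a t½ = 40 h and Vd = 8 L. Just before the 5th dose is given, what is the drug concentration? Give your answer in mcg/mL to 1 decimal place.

f = (1/2)^(τ/t½) = (1/2)^(40/40) ≈ 0.5000.
C₀ = D/Vd = 184/8 ≈ 23.000 mcg/mL.
Before the 5th dose, 4 doses have been given. Superposition: Cmin = C₀·(f + f² + … + f^4).
≈ 23.000 × (0.5000 + 0.2500 + 0.1250 + 0.0625) ≈ 23.000 × 0.9375 ≈ 21.562 mcg/mL.

21.6 mcg/mL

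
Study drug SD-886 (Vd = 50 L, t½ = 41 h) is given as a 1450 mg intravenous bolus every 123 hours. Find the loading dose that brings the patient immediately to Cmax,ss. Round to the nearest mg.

f = (1/2)^(123/41) ≈ 0.125000; accumulation ratio R = 1/(1−f) ≈ 1.14286.
Loading dose to hit Cmax,ss on first dose: D_load = D_maint·R ≈ 1450 × 1.14286 ≈ 1657.15 mg.

1657 mg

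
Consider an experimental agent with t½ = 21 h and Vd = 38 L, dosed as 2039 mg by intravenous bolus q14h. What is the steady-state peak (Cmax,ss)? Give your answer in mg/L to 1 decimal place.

145.0 mg/L

τ/t½ = 14/21 ≈ 0.66667, so fraction remaining f = (1/2)^(14/21) ≈ 0.6300.
Accumulation ratio R = 1/(1 − f) ≈ 1/0.3700 ≈ 2.7027.
Each bolus raises the concentration by D/Vd = 2039/38 ≈ 53.658 mg/L.
Steady-state peak Cmax,ss = C₀·R ≈ 53.658 × 2.7027 ≈ 145.021 mg/L.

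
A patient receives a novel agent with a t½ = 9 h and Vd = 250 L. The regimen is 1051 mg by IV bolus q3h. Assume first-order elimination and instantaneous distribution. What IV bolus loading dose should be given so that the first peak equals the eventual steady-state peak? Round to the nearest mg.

5095 mg

f = (1/2)^(3/9) ≈ 0.793701; accumulation ratio R = 1/(1−f) ≈ 4.84733.
Loading dose to hit Cmax,ss on first dose: D_load = D_maint·R ≈ 1051 × 4.84733 ≈ 5094.54 mg.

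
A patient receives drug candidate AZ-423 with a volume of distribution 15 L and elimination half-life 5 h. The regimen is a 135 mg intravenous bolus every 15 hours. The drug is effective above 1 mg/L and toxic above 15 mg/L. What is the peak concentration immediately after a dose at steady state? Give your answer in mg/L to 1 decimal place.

τ = 15 h = 3 half-lives, so f = (1/2)^3 = 0.125.
Accumulation ratio R = 1/(1 − f) = 1/0.875 = 8/7.
Single-dose peak C₀ = D/Vd = 135/15 = 9 mg/L.
Steady-state peak Cmax,ss = C₀·R = 9 × 8/7 ≈ 10.286 mg/L.
Peak 10.3 mg/L vs MTC 15 mg/L: below toxic threshold.

10.3 mg/L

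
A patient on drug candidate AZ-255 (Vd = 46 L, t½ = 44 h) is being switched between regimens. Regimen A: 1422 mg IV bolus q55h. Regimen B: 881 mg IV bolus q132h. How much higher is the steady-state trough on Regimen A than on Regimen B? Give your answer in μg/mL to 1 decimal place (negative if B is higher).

Regimen A: f = (1/2)^(55/44) ≈ 0.4204; Cmin,ss = (1422/46)·f/(1−f) ≈ 22.422 μg/mL.
Regimen B: f = (1/2)^(132/44) ≈ 0.1250; Cmin,ss = (881/46)·f/(1−f) ≈ 2.736 μg/mL.
Difference ≈ 22.422 − 2.736 ≈ 19.686 μg/mL.

19.7 μg/mL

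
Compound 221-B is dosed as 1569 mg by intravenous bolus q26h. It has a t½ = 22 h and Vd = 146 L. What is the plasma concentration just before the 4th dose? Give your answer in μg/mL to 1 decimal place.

f = (1/2)^(τ/t½) = (1/2)^(26/22) ≈ 0.4408.
C₀ = D/Vd = 1569/146 ≈ 10.747 μg/mL.
Before the 4th dose, 3 doses have been given. Superposition: Cmin = C₀·(f + f² + … + f^3).
≈ 10.747 × (0.4408 + 0.1943 + 0.0856) ≈ 10.747 × 0.7207 ≈ 7.745 μg/mL.

7.7 μg/mL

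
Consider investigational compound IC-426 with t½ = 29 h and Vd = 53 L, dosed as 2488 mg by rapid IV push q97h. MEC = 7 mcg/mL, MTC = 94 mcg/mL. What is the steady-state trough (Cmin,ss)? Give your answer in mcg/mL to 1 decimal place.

k = ln2/t½ = ln2/29 ≈ 0.023902 h⁻¹; fraction remaining f = e^(−kτ) = e^(−0.023902×97) ≈ 0.0984.
At steady state, accumulation factor R = 1/(1 − e^(−kτ)) ≈ 1.1091.
Single-dose peak C₀ = D/Vd = 2488/53 ≈ 46.943 mcg/mL.
Cmax,ss = C₀/(1 − f) ≈ 46.943/0.9016 ≈ 52.066 mcg/mL.
One interval later, Cmin,ss = Cmax,ss·e^(−kτ) ≈ 52.066 × 0.0984 ≈ 5.123 mcg/mL.
Trough 5.1 mcg/mL vs MEC 7 mcg/mL: subtherapeutic.

5.1 mcg/mL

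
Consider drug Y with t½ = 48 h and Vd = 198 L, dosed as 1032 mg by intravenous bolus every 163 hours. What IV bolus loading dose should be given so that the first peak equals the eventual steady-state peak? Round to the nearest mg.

f = (1/2)^(163/48) ≈ 0.095006; accumulation ratio R = 1/(1−f) ≈ 1.10498.
Loading dose to hit Cmax,ss on first dose: D_load = D_maint·R ≈ 1032 × 1.10498 ≈ 1140.34 mg.

1140 mg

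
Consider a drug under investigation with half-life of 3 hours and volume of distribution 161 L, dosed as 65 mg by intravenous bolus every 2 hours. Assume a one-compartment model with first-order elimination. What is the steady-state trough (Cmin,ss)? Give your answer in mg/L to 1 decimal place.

0.7 mg/L

Over one 2-h interval, 2/3 ≈ 0.66667 half-lives elapse, leaving f ≈ 0.6300 of each dose.
Accumulation ratio R = 1/(1 − f) ≈ 1/0.3700 ≈ 2.7027.
Single-dose peak C₀ = D/Vd = 65/161 ≈ 0.404 mg/L.
Cmax,ss = C₀/(1 − f) ≈ 0.404/0.3700 ≈ 1.092 mg/L.
Steady-state trough Cmin,ss = Cmax,ss·f ≈ 1.092 × 0.6300 ≈ 0.688 mg/L.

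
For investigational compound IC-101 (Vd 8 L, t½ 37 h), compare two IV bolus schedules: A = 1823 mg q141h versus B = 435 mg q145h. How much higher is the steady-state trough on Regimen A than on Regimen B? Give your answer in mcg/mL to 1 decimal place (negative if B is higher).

13.6 mcg/mL

Regimen A: f = (1/2)^(141/37) ≈ 0.0713; Cmin,ss = (1823/8)·f/(1−f) ≈ 17.495 mcg/mL.
Regimen B: f = (1/2)^(145/37) ≈ 0.0661; Cmin,ss = (435/8)·f/(1−f) ≈ 3.849 mcg/mL.
Difference ≈ 17.495 − 3.849 ≈ 13.646 mcg/mL.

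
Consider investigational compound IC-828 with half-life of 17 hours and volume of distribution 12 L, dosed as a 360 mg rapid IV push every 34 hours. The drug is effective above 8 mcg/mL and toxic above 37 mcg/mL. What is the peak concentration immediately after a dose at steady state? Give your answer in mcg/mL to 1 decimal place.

The dosing interval is 2 half-lives, so f = 2^(−2) = 0.25.
At steady state, R = 1/(1 − 0.25) = 4/3.
Single-dose peak C₀ = D/Vd = 360/12 = 30 mcg/mL.
Steady-state peak Cmax,ss = C₀·R = 30 × 4/3 ≈ 40.000 mcg/mL.
Peak 40.0 mcg/mL vs MTC 37 mcg/mL: exceeds toxic threshold.

40.0 mcg/mL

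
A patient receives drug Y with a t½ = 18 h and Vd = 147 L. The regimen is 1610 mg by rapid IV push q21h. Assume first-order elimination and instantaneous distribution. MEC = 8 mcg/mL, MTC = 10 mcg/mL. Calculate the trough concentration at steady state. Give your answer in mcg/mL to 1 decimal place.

8.8 mcg/mL

Over one 21-h interval, 21/18 ≈ 1.1667 half-lives elapse, leaving f ≈ 0.4454 of each dose.
Each bolus raises the concentration by D/Vd = 1610/147 ≈ 10.952 mcg/mL.
Steady-state trough Cmin,ss = C₀·f/(1−f) ≈ 10.952 × 0.4454/0.5546 ≈ 8.796 mcg/mL.
Trough 8.8 mcg/mL vs MEC 8 mcg/mL: adequate.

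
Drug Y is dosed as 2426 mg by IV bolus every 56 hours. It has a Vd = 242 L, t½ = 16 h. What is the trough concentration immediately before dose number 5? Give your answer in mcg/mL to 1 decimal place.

1.0 mcg/mL

f = (1/2)^(τ/t½) = (1/2)^(56/16) ≈ 0.0884.
C₀ = D/Vd = 2426/242 ≈ 10.025 mcg/mL.
Before the 5th dose, 4 doses have been given. Superposition: Cmin = C₀·(f + f² + … + f^4).
≈ 10.025 × (0.0884 + 0.0078 + 0.0007 + 0.0001) ≈ 10.025 × 0.0970 ≈ 0.972 mcg/mL.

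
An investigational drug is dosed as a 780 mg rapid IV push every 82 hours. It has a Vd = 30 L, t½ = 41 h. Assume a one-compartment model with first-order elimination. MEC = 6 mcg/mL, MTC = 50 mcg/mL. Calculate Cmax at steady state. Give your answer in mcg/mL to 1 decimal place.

τ = 82 h = 2 half-lives, so f = (1/2)^2 = 0.25.
At steady state, R = 1/(1 − 0.25) = 4/3.
Single-dose peak C₀ = D/Vd = 780/30 = 26 mcg/mL.
Steady-state peak Cmax,ss = C₀·R = 26 × 4/3 ≈ 34.667 mcg/mL.
Peak 34.7 mcg/mL vs MTC 50 mcg/mL: below toxic threshold.

34.7 mcg/mL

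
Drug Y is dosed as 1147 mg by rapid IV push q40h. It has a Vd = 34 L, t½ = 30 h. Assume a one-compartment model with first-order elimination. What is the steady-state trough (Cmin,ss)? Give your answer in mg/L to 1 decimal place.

τ/t½ = 40/30 ≈ 1.3333, so fraction remaining f = (1/2)^(40/30) ≈ 0.3969.
Single-dose peak C₀ = D/Vd = 1147/34 ≈ 33.735 mg/L.
Steady-state trough Cmin,ss = C₀·f/(1−f) ≈ 33.735 × 0.3969/0.6031 ≈ 22.201 mg/L.

22.2 mg/L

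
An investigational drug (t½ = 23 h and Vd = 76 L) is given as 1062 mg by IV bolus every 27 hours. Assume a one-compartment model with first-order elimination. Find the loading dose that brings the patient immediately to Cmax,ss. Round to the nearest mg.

f = (1/2)^(27/23) ≈ 0.443218; accumulation ratio R = 1/(1−f) ≈ 1.79604.
Loading dose to hit Cmax,ss on first dose: D_load = D_maint·R ≈ 1062 × 1.79604 ≈ 1907.39 mg.

1907 mg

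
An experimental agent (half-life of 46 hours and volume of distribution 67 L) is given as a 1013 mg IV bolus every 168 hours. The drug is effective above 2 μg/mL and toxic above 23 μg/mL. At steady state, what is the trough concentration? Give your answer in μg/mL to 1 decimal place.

k = ln2/t½ = ln2/46 ≈ 0.015068 h⁻¹; fraction remaining f = e^(−kτ) = e^(−0.015068×168) ≈ 0.0795.
Each bolus raises the concentration by D/Vd = 1013/67 ≈ 15.119 μg/mL.
Steady-state trough Cmin,ss = C₀·f/(1−f) ≈ 15.119 × 0.0795/0.9205 ≈ 1.306 μg/mL.
Trough 1.3 μg/mL vs MEC 2 μg/mL: subtherapeutic.

1.3 μg/mL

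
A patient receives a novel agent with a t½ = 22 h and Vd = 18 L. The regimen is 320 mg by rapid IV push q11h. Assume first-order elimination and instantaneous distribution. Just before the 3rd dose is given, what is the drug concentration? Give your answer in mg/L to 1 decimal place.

21.5 mg/L

f = (1/2)^(τ/t½) = (1/2)^(11/22) ≈ 0.7071.
C₀ = D/Vd = 320/18 ≈ 17.778 mg/L.
Before the 3rd dose, 2 doses have been given. Superposition: Cmin = C₀·(f + f²).
≈ 17.778 × (0.7071 + 0.5000) ≈ 17.778 × 1.2071 ≈ 21.460 mg/L.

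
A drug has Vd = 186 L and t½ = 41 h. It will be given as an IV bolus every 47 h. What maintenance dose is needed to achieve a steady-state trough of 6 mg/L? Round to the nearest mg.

τ/t½ = 47/41 ≈ 1.1463, so f = (1/2)^(47/41) ≈ 0.451769.
Cmin,ss = (D/Vd)·f/(1−f), so D = Cmin,ss·Vd·(1−f)/f.
D = 6 × 186 × (1−f)/f ≈ 6 × 186 × 1.21352 ≈ 1354.29 mg.

1354 mg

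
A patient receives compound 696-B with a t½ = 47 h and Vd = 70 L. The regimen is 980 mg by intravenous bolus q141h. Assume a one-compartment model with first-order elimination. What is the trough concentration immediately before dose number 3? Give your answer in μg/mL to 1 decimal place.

f = (1/2)^(τ/t½) = (1/2)^(141/47) ≈ 0.1250.
C₀ = D/Vd = 980/70 ≈ 14.000 μg/mL.
Before the 3rd dose, 2 doses have been given. Superposition: Cmin = C₀·(f + f²).
≈ 14.000 × (0.1250 + 0.0156) ≈ 14.000 × 0.1406 ≈ 1.968 μg/mL.

2.0 μg/mL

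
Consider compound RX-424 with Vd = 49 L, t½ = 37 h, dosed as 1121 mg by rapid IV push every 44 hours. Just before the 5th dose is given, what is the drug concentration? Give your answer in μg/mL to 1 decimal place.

f = (1/2)^(τ/t½) = (1/2)^(44/37) ≈ 0.4385.
C₀ = D/Vd = 1121/49 ≈ 22.878 μg/mL.
Before the 5th dose, 4 doses have been given. Superposition: Cmin = C₀·(f + f² + … + f^4).
≈ 22.878 × (0.4385 + 0.1923 + 0.0843 + 0.0370) ≈ 22.878 × 0.7521 ≈ 17.207 μg/mL.

17.2 μg/mL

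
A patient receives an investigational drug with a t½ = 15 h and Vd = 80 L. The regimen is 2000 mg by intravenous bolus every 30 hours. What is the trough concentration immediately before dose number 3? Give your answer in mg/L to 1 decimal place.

7.8 mg/L

f = (1/2)^(τ/t½) = (1/2)^(30/15) ≈ 0.2500.
C₀ = D/Vd = 2000/80 ≈ 25.000 mg/L.
Before the 3rd dose, 2 doses have been given. Superposition: Cmin = C₀·(f + f²).
≈ 25.000 × (0.2500 + 0.0625) ≈ 25.000 × 0.3125 ≈ 7.812 mg/L.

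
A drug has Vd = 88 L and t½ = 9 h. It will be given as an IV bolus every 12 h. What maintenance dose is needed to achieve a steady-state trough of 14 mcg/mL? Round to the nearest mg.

1872 mg

τ/t½ = 12/9 ≈ 1.3333, so f = (1/2)^(12/9) ≈ 0.396850.
Cmin,ss = (D/Vd)·f/(1−f), so D = Cmin,ss·Vd·(1−f)/f.
D = 14 × 88 × (1−f)/f ≈ 14 × 88 × 1.51984 ≈ 1872.44 mg.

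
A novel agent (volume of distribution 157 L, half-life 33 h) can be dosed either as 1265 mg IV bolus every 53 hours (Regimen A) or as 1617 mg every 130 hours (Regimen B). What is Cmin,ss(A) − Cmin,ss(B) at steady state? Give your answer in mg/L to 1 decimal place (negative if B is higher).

3.2 mg/L

Regimen A: f = (1/2)^(53/33) ≈ 0.3285; Cmin,ss = (1265/157)·f/(1−f) ≈ 3.942 mg/L.
Regimen B: f = (1/2)^(130/33) ≈ 0.0652; Cmin,ss = (1617/157)·f/(1−f) ≈ 0.718 mg/L.
Difference ≈ 3.942 − 0.718 ≈ 3.224 mg/L.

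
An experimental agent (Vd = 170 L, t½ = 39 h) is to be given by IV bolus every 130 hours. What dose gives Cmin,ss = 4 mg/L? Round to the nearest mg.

τ/t½ = 130/39 ≈ 3.3333, so f = (1/2)^(130/39) ≈ 0.099213.
Cmin,ss = (D/Vd)·f/(1−f), so D = Cmin,ss·Vd·(1−f)/f.
D = 4 × 170 × (1−f)/f ≈ 4 × 170 × 9.07932 ≈ 6173.94 mg.

6174 mg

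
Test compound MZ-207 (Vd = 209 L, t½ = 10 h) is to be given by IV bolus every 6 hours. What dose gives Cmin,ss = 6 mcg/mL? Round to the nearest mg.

647 mg

τ/t½ = 6/10 ≈ 0.6, so f = (1/2)^(6/10) ≈ 0.659754.
Cmin,ss = (D/Vd)·f/(1−f), so D = Cmin,ss·Vd·(1−f)/f.
D = 6 × 209 × (1−f)/f ≈ 6 × 209 × 0.51572 ≈ 646.71 mg.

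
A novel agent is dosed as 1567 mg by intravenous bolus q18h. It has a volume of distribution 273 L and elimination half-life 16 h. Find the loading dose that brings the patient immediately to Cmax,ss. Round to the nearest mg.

f = (1/2)^(18/16) ≈ 0.458502; accumulation ratio R = 1/(1−f) ≈ 1.84673.
Loading dose to hit Cmax,ss on first dose: D_load = D_maint·R ≈ 1567 × 1.84673 ≈ 2893.83 mg.

2894 mg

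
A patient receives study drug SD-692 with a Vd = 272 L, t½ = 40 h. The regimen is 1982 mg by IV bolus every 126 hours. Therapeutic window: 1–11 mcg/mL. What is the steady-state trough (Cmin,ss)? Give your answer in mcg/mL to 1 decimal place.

k = ln2/t½ = ln2/40 ≈ 0.017329 h⁻¹; fraction remaining f = e^(−kτ) = e^(−0.017329×126) ≈ 0.1127.
At steady state, accumulation factor R = 1/(1 − e^(−kτ)) ≈ 1.1270.
Single-dose peak C₀ = D/Vd = 1982/272 ≈ 7.287 mcg/mL.
Cmax,ss = C₀/(1 − f) ≈ 7.287/0.8873 ≈ 8.213 mcg/mL.
One interval later, Cmin,ss = Cmax,ss·e^(−kτ) ≈ 8.213 × 0.1127 ≈ 0.926 mcg/mL.
Trough 0.9 mcg/mL vs MEC 1 mcg/mL: subtherapeutic.

0.9 mcg/mL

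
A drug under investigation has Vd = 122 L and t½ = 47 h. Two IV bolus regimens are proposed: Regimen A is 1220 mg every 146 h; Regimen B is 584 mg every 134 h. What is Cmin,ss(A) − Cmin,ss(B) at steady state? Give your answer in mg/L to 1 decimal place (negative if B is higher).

0.5 mg/L

Regimen A: f = (1/2)^(146/47) ≈ 0.1161; Cmin,ss = (1220/122)·f/(1−f) ≈ 1.313 mg/L.
Regimen B: f = (1/2)^(134/47) ≈ 0.1386; Cmin,ss = (584/122)·f/(1−f) ≈ 0.770 mg/L.
Difference ≈ 1.313 − 0.770 ≈ 0.543 mg/L.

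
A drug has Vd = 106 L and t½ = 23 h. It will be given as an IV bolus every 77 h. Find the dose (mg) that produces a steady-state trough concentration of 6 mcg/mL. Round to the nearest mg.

5839 mg

τ/t½ = 77/23 ≈ 3.3478, so f = (1/2)^(77/23) ≈ 0.098221.
Cmin,ss = (D/Vd)·f/(1−f), so D = Cmin,ss·Vd·(1−f)/f.
D = 6 × 106 × (1−f)/f ≈ 6 × 106 × 9.18112 ≈ 5839.19 mg.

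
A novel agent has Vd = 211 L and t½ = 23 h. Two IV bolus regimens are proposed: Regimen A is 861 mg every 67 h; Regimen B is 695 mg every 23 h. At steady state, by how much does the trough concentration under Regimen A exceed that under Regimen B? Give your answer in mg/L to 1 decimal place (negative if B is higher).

-2.7 mg/L

Regimen A: f = (1/2)^(67/23) ≈ 0.1328; Cmin,ss = (861/211)·f/(1−f) ≈ 0.625 mg/L.
Regimen B: f = (1/2)^(23/23) ≈ 0.5000; Cmin,ss = (695/211)·f/(1−f) ≈ 3.294 mg/L.
Difference ≈ 0.625 − 3.294 ≈ -2.669 mg/L.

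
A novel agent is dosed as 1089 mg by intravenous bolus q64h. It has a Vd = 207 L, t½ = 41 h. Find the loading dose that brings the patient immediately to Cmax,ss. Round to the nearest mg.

f = (1/2)^(64/41) ≈ 0.338922; accumulation ratio R = 1/(1−f) ≈ 1.51268.
Loading dose to hit Cmax,ss on first dose: D_load = D_maint·R ≈ 1089 × 1.51268 ≈ 1647.31 mg.

1647 mg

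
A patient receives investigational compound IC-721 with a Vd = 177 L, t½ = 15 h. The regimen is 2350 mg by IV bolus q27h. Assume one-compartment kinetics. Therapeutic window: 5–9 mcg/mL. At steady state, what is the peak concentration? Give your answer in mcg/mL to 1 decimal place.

18.6 mcg/mL

τ/t½ = 27/15 ≈ 1.8, so fraction remaining f = (1/2)^(27/15) ≈ 0.2872.
Accumulation ratio R = 1/(1 − f) ≈ 1/0.7128 ≈ 1.4029.
Each bolus raises the concentration by D/Vd = 2350/177 ≈ 13.277 mcg/mL.
Cmax,ss = C₀/(1 − f) ≈ 13.277/0.7128 ≈ 18.627 mcg/mL.
Peak 18.6 mcg/mL vs MTC 9 mcg/mL: exceeds toxic threshold.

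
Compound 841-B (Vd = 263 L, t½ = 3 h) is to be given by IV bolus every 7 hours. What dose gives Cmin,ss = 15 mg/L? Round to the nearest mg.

15937 mg

τ/t½ = 7/3 ≈ 2.3333, so f = (1/2)^(7/3) ≈ 0.198425.
Cmin,ss = (D/Vd)·f/(1−f), so D = Cmin,ss·Vd·(1−f)/f.
D = 15 × 263 × (1−f)/f ≈ 15 × 263 × 4.03969 ≈ 15936.58 mg.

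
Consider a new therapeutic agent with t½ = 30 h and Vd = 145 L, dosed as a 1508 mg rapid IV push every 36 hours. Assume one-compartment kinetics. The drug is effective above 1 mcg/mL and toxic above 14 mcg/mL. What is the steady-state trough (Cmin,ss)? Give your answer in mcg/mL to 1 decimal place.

8.0 mcg/mL

τ/t½ = 36/30 ≈ 1.2, so fraction remaining f = (1/2)^(36/30) ≈ 0.4353.
Single-dose peak C₀ = D/Vd = 1508/145 ≈ 10.400 mcg/mL.
Steady-state trough Cmin,ss = C₀·f/(1−f) ≈ 10.400 × 0.4353/0.5647 ≈ 8.017 mcg/mL.
Trough 8.0 mcg/mL vs MEC 1 mcg/mL: adequate.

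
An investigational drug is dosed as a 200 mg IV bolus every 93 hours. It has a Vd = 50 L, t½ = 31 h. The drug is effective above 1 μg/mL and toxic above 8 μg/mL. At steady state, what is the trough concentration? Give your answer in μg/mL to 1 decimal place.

τ = 93 h = 3 half-lives, so f = (1/2)^3 = 0.125.
Accumulation ratio R = 1/(1 − f) = 1/0.875 = 8/7.
Single-dose peak C₀ = D/Vd = 200/50 = 4 μg/mL.
Steady-state peak Cmax,ss = C₀·R = 4 × 8/7 ≈ 4.571 μg/mL.
Steady-state trough Cmin,ss = Cmax,ss·f ≈ 4.571 × 0.125 ≈ 0.571 μg/mL.
Trough 0.6 μg/mL vs MEC 1 μg/mL: subtherapeutic.

0.6 μg/mL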